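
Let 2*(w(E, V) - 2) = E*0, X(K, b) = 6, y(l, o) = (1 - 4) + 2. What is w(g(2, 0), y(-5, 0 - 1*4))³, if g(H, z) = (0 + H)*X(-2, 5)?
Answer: 8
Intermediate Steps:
y(l, o) = -1 (y(l, o) = -3 + 2 = -1)
g(H, z) = 6*H (g(H, z) = (0 + H)*6 = H*6 = 6*H)
w(E, V) = 2 (w(E, V) = 2 + (E*0)/2 = 2 + (½)*0 = 2 + 0 = 2)
w(g(2, 0), y(-5, 0 - 1*4))³ = 2³ = 8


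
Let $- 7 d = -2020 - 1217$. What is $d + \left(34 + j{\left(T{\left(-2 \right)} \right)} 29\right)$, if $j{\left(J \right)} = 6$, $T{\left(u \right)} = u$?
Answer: $\frac{4693}{7} \approx 670.43$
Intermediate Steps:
$d = \frac{3237}{7}$ ($d = - \frac{-2020 - 1217}{7} = \left(- \frac{1}{7}\right) \left(-3237\right) = \frac{3237}{7} \approx 462.43$)
$d + \left(34 + j{\left(T{\left(-2 \right)} \right)} 29\right) = \frac{3237}{7} + \left(34 + 6 \cdot 29\right) = \frac{3237}{7} + \left(34 + 174\right) = \frac{3237}{7} + 208 = \frac{4693}{7}$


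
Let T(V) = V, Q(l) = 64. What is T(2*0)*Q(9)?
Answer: 0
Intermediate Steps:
T(2*0)*Q(9) = (2*0)*64 = 0*64 = 0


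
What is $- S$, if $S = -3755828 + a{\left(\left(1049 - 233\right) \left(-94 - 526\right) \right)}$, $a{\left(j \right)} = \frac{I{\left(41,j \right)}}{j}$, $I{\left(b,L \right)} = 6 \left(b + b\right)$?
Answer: $\frac{158345708521}{42160} \approx 3.7558 \cdot 10^{6}$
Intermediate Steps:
$I{\left(b,L \right)} = 12 b$ ($I{\left(b,L \right)} = 6 \cdot 2 b = 12 b$)
$a{\left(j \right)} = \frac{492}{j}$ ($a{\left(j \right)} = \frac{12 \cdot 41}{j} = \frac{492}{j}$)
$S = - \frac{158345708521}{42160}$ ($S = -3755828 + \frac{492}{\left(1049 - 233\right) \left(-94 - 526\right)} = -3755828 + \frac{492}{816 \left(-620\right)} = -3755828 + \frac{492}{-505920} = -3755828 + 492 \left(- \frac{1}{505920}\right) = -3755828 - \frac{41}{42160} = - \frac{158345708521}{42160} \approx -3.7558 \cdot 10^{6}$)
$- S = \left(-1\right) \left(- \frac{158345708521}{42160}\right) = \frac{158345708521}{42160}$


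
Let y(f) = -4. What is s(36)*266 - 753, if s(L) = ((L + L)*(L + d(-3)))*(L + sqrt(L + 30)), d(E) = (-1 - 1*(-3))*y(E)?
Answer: 19304463 + 536256*sqrt(66) ≈ 2.3661e+7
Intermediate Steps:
d(E) = -8 (d(E) = (-1 - 1*(-3))*(-4) = (-1 + 3)*(-4) = 2*(-4) = -8)
s(L) = 2*L*(-8 + L)*(L + sqrt(30 + L)) (s(L) = ((L + L)*(L - 8))*(L + sqrt(L + 30)) = ((2*L)*(-8 + L))*(L + sqrt(30 + L)) = (2*L*(-8 + L))*(L + sqrt(30 + L)) = 2*L*(-8 + L)*(L + sqrt(30 + L)))
s(36)*266 - 753 = (2*36*(36**2 - 8*36 - 8*sqrt(30 + 36) + 36*sqrt(30 + 36)))*266 - 753 = (2*36*(1296 - 288 - 8*sqrt(66) + 36*sqrt(66)))*266 - 753 = (2*36*(1008 + 28*sqrt(66)))*266 - 753 = (72576 + 2016*sqrt(66))*266 - 753 = (19305216 + 536256*sqrt(66)) - 753 = 19304463 + 536256*sqrt(66)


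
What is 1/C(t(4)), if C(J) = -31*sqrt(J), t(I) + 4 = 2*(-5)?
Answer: I*sqrt(14)/434 ≈ 0.0086213*I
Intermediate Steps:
t(I) = -14 (t(I) = -4 + 2*(-5) = -4 - 10 = -14)
1/C(t(4)) = 1/(-31*I*sqrt(14)) = I*sqrt(14)/434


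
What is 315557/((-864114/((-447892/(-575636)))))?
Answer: -35333863961/124353781626 ≈ -0.28414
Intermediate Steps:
315557/((-864114/((-447892/(-575636))))) = 315557/((-864114/((-447892*(-1/575636))))) = 315557/((-864114/111973/143909)) = 315557/((-864114*143909/111973)) = 315557/(-124353781626/111973) = 315557*(-111973/124353781626) = -35333863961/124353781626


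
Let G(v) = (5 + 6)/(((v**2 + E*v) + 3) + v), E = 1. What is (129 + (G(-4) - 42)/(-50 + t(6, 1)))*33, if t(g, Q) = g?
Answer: 17151/4 ≈ 4287.8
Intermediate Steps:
G(v) = 11/(3 + v**2 + 2*v) (G(v) = (5 + 6)/(((v**2 + 1*v) + 3) + v) = 11/(((v**2 + v) + 3) + v) = 11/(((v + v**2) + 3) + v) = 11/((3 + v + v**2) + v) = 11/(3 + v**2 + 2*v))
(129 + (G(-4) - 42)/(-50 + t(6, 1)))*33 = (129 + (11/(3 + (-4)**2 + 2*(-4)) - 42)/(-50 + 6))*33 = (129 + (11/(3 + 16 - 8) - 42)/(-44))*33 = (129 + (11/11 - 42)*(-1/44))*33 = (129 + (11*(1/11) - 42)*(-1/44))*33 = (129 + (1 - 42)*(-1/44))*33 = (129 - 41*(-1/44))*33 = (129 + 41/44)*33 = (5717/44)*33 = 17151/4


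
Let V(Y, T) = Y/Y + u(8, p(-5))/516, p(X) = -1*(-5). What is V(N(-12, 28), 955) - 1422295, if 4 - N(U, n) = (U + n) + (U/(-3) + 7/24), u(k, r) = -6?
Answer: -122317285/86 ≈ -1.4223e+6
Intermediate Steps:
p(X) = 5
N(U, n) = 89/24 - n - 2*U/3 (N(U, n) = 4 - ((U + n) + (U/(-3) + 7/24)) = 4 - ((U + n) + (U*(-1/3) + 7*(1/24))) = 4 - ((U + n) + (-U/3 + 7/24)) = 4 - ((U + n) + (7/24 - U/3)) = 4 - (7/24 + n + 2*U/3) = 4 + (-7/24 - n - 2*U/3) = 89/24 - n - 2*U/3)
V(Y, T) = 85/86 (V(Y, T) = Y/Y - 6/516 = 1 - 6*1/516 = 1 - 1/86 = 85/86)
V(N(-12, 28), 955) - 1422295 = 85/86 - 1422295 = -122317285/86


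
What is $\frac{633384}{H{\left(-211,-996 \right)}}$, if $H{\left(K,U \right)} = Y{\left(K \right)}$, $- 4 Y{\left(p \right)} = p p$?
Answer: $- \frac{2533536}{44521} \approx -56.907$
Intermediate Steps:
$Y{\left(p \right)} = - \frac{p^{2}}{4}$ ($Y{\left(p \right)} = - \frac{p p}{4} = - \frac{p^{2}}{4}$)
$H{\left(K,U \right)} = - \frac{K^{2}}{4}$
$\frac{633384}{H{\left(-211,-996 \right)}} = \frac{633384}{\left(- \frac{1}{4}\right) \left(-211\right)^{2}} = \frac{633384}{\left(- \frac{1}{4}\right) 44521} = \frac{633384}{- \frac{44521}{4}} = 633384 \left(- \frac{4}{44521}\right) = - \frac{2533536}{44521}$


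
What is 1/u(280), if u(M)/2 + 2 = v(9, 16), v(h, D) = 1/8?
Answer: -4/15 ≈ -0.26667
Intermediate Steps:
v(h, D) = ⅛
u(M) = -15/4 (u(M) = -4 + 2*(⅛) = -4 + ¼ = -15/4)
1/u(280) = 1/(-15/4) = -4/15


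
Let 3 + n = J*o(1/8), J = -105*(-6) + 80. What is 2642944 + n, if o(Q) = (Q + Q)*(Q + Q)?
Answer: 21143883/8 ≈ 2.6430e+6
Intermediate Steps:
o(Q) = 4*Q**2 (o(Q) = (2*Q)*(2*Q) = 4*Q**2)
J = 710 (J = 630 + 80 = 710)
n = 331/8 (n = -3 + 710*(4*(1/8)**2) = -3 + 710*(4*(1/64)) = -3 + 710*(1/16) = -3 + 355/8 = 331/8 ≈ 41.375)
2642944 + n = 2642944 + 331/8 = 21143883/8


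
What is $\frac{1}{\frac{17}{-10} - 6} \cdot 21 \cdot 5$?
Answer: $- \frac{150}{11} \approx -13.636$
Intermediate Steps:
$\frac{1}{\frac{17}{-10} - 6} \cdot 21 \cdot 5 = \frac{1}{17 \left(- \frac{1}{10}\right) - 6} \cdot 21 \cdot 5 = \frac{1}{- \frac{17}{10} - 6} \cdot 21 \cdot 5 = \frac{1}{- \frac{77}{10}} \cdot 21 \cdot 5 = \left(- \frac{10}{77}\right) 21 \cdot 5 = \left(- \frac{30}{11}\right) 5 = - \frac{150}{11}$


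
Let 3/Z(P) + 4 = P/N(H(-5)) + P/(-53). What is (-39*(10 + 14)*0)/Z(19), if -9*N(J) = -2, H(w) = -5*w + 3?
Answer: 0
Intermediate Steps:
H(w) = 3 - 5*w
N(J) = 2/9 (N(J) = -⅑*(-2) = 2/9)
Z(P) = 3/(-4 + 475*P/106) (Z(P) = 3/(-4 + (P/(2/9) + P/(-53))) = 3/(-4 + (P*(9/2) + P*(-1/53))) = 3/(-4 + (9*P/2 - P/53)) = 3/(-4 + 475*P/106))
(-39*(10 + 14)*0)/Z(19) = (-39*(10 + 14)*0)/((318/(-424 + 475*19))) = (-39*24*0)/((318/(-424 + 9025))) = (-936*0)/((318/8601)) = 0/((318*(1/8601))) = 0/(106/2867) = 0*(2867/106) = 0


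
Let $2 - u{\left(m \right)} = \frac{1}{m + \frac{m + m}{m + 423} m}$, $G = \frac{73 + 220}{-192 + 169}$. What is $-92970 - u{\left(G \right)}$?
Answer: $- \frac{120540630814}{1296525} \approx -92972.0$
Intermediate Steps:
$G = - \frac{293}{23}$ ($G = \frac{293}{-23} = 293 \left(- \frac{1}{23}\right) = - \frac{293}{23} \approx -12.739$)
$u{\left(m \right)} = 2 - \frac{1}{m + \frac{2 m^{2}}{423 + m}}$ ($u{\left(m \right)} = 2 - \frac{1}{m + \frac{m + m}{m + 423} m} = 2 - \frac{1}{m + \frac{2 m}{423 + m} m} = 2 - \frac{1}{m + \frac{2 m^{2}}{423 + m}}$)
$-92970 - u{\left(G \right)} = -92970 - \frac{-423 + 6 \left(- \frac{293}{23}\right)^{2} + 845 \left(- \frac{293}{23}\right)}{3 \left(- \frac{293}{23}\right) \left(141 - \frac{293}{23}\right)} = -92970 - \frac{1}{3} \left(- \frac{23}{293}\right) \frac{1}{\frac{2950}{23}} \left(-423 + 6 \cdot \frac{85849}{529} - \frac{247585}{23}\right) = -92970 - \frac{1}{3} \left(- \frac{23}{293}\right) \frac{23}{2950} \left(-423 + \frac{515094}{529} - \frac{247585}{23}\right) = -92970 - \frac{1}{3} \left(- \frac{23}{293}\right) \frac{23}{2950} \left(- \frac{5403128}{529}\right) = -92970 - \frac{2701564}{1296525} = - \frac{120540630814}{1296525}$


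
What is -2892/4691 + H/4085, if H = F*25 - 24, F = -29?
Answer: -15327379/19162735 ≈ -0.79985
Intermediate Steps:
H = -749 (H = -29*25 - 24 = -725 - 24 = -749)
-2892/4691 + H/4085 = -2892/4691 - 749/4085 = -15327379/19162735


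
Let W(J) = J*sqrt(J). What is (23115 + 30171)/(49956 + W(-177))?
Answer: 295772824/277905241 + 1047958*I*sqrt(177)/277905241 ≈ 1.0643 + 0.050169*I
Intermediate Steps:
W(J) = J**(3/2)
(23115 + 30171)/(49956 + W(-177)) = (23115 + 30171)/(49956 + (-177)**(3/2)) = 53286/(49956 - 177*I*sqrt(177))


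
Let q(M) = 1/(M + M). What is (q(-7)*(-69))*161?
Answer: 1587/2 ≈ 793.50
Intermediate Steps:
q(M) = 1/(2*M)
(q(-7)*(-69))*161 = (((½)/(-7))*(-69))*161 = (((½)*(-⅐))*(-69))*161 = -1/14*(-69)*161 = (69/14)*161 = 1587/2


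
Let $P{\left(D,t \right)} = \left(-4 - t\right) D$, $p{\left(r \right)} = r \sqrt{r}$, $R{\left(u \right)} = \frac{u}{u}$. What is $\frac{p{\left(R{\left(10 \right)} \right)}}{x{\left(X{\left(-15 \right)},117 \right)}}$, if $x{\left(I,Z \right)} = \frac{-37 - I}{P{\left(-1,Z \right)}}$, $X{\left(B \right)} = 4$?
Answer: $- \frac{121}{41} \approx -2.9512$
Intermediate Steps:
$R{\left(u \right)} = 1$
$p{\left(r \right)} = r^{\frac{3}{2}}$
$P{\left(D,t \right)} = D \left(-4 - t\right)$
$x{\left(I,Z \right)} = \frac{-37 - I}{4 + Z}$ ($x{\left(I,Z \right)} = \frac{-37 - I}{\left(-1\right) \left(-1\right) \left(4 + Z\right)} = \frac{-37 - I}{4 + Z}$)
$\frac{p{\left(R{\left(10 \right)} \right)}}{x{\left(X{\left(-15 \right)},117 \right)}} = \frac{1^{\frac{3}{2}}}{\frac{1}{4 + 117} \left(-37 - 4\right)} = 1 \frac{1}{\frac{1}{121} \left(-37 - 4\right)} = 1 \frac{1}{\frac{1}{121} \left(-41\right)} = 1 \frac{1}{- \frac{41}{121}} = 1 \left(- \frac{121}{41}\right) = - \frac{121}{41}$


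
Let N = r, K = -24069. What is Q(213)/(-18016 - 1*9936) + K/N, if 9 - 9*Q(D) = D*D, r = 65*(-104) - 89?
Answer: 14735326/3988401 ≈ 3.6945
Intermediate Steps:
r = -6849 (r = -6760 - 89 = -6849)
N = -6849
Q(D) = 1 - D**2/9 (Q(D) = 1 - D*D/9 = 1 - D**2/9)
Q(213)/(-18016 - 1*9936) + K/N = (1 - 1/9*213**2)/(-18016 - 1*9936) - 24069/(-6849) = (1 - 1/9*45369)/(-18016 - 9936) - 24069*(-1/6849) = (1 - 5041)/(-27952) + 8023/2283 = -5040*(-1/27952) + 8023/2283 = 315/1747 + 8023/2283 = 14735326/3988401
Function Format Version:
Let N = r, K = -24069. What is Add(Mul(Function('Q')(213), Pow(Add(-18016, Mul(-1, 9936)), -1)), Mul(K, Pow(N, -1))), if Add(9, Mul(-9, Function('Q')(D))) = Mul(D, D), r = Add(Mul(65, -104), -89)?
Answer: Rational(14735326, 3988401) ≈ 3.6945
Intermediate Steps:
r = -6849 (r = Add(-6760, -89) = -6849)
N = -6849
Function('Q')(D) = Add(1, Mul(Rational(-1, 9), Pow(D, 2))) (Function('Q')(D) = Add(1, Mul(Rational(-1, 9), Mul(D, D))) = Add(1, Mul(Rational(-1, 9), Pow(D, 2))))
Add(Mul(Function('Q')(213), Pow(Add(-18016, Mul(-1, 9936)), -1)), Mul(K, Pow(N, -1))) = Add(Mul(Add(1, Mul(Rational(-1, 9), Pow(213, 2))), Pow(Add(-18016, Mul(-1, 9936)), -1)), Mul(-24069, Pow(-6849, -1))) = Add(Mul(Add(1, Mul(Rational(-1, 9), 45369)), Pow(Add(-18016, -9936), -1)), Mul(-24069, Rational(-1, 6849))) = Add(Mul(Add(1, -5041), Pow(-27952, -1)), Rational(8023, 2283)) = Add(Mul(-5040, Rational(-1, 27952)), Rational(8023, 2283)) = Add(Rational(315, 1747), Rational(8023, 2283)) = Rational(14735326, 3988401)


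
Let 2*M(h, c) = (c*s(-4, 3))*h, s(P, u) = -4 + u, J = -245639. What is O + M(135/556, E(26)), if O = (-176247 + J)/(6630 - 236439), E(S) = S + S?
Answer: -286030487/63886902 ≈ -4.4771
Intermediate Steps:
E(S) = 2*S
M(h, c) = -c*h/2 (M(h, c) = ((c*(-4 + 3))*h)/2 = ((c*(-1))*h)/2 = ((-c)*h)/2 = (-c*h)/2 = -c*h/2)
O = 421886/229809 (O = (-176247 - 245639)/(6630 - 236439) = -421886/(-229809) = -421886*(-1/229809) = 421886/229809 ≈ 1.8358)
O + M(135/556, E(26)) = 421886/229809 - 2*26*135/556/2 = 421886/229809 - ½*52*135*(1/556) = 421886/229809 - ½*52*135/556 = 421886/229809 - 1755/278 = -286030487/63886902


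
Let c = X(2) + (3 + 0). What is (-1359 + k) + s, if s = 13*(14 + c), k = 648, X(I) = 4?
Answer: -438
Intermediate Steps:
c = 7 (c = 4 + (3 + 0) = 4 + 3 = 7)
s = 273 (s = 13*(14 + 7) = 13*21 = 273)
(-1359 + k) + s = (-1359 + 648) + 273 = -711 + 273 = -438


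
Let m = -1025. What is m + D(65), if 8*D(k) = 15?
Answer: -8185/8 ≈ -1023.1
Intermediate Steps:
D(k) = 15/8 (D(k) = (1/8)*15 = 15/8)
m + D(65) = -1025 + 15/8 = -8185/8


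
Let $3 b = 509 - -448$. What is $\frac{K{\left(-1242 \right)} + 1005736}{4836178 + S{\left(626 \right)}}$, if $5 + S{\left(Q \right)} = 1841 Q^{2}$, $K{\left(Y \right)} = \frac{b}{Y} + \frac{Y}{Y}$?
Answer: $\frac{1249125035}{902039622138} \approx 0.0013848$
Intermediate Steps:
$b = 319$ ($b = \frac{509 - -448}{3} = \frac{509 + 448}{3} = \frac{1}{3} \cdot 957 = 319$)
$K{\left(Y \right)} = 1 + \frac{319}{Y}$ ($K{\left(Y \right)} = \frac{319}{Y} + \frac{Y}{Y} = \frac{319}{Y} + 1 = 1 + \frac{319}{Y}$)
$S{\left(Q \right)} = -5 + 1841 Q^{2}$
$\frac{K{\left(-1242 \right)} + 1005736}{4836178 + S{\left(626 \right)}} = \frac{\frac{319 - 1242}{-1242} + 1005736}{4836178 - \left(5 - 1841 \cdot 626^{2}\right)} = \frac{\left(- \frac{1}{1242}\right) \left(-923\right) + 1005736}{4836178 + \left(-5 + 1841 \cdot 391876\right)} = \frac{\frac{923}{1242} + 1005736}{4836178 + \left(-5 + 721443716\right)} = \frac{1249125035}{1242 \left(4836178 + 721443711\right)} = \frac{1249125035}{1242 \cdot 726279889} = \frac{1249125035}{1242} \cdot \frac{1}{726279889} = \frac{1249125035}{902039622138}$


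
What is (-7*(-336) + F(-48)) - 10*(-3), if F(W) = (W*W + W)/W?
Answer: 2335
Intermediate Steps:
F(W) = (W + W²)/W (F(W) = (W² + W)/W = (W + W²)/W)
(-7*(-336) + F(-48)) - 10*(-3) = (-7*(-336) + (1 - 48)) - 10*(-3) = (2352 - 47) + 30 = 2305 + 30 = 2335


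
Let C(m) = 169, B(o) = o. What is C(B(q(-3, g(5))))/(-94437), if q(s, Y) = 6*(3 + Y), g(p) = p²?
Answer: -169/94437 ≈ -0.0017896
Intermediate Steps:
q(s, Y) = 18 + 6*Y
C(B(q(-3, g(5))))/(-94437) = 169/(-94437) = 169*(-1/94437) = -169/94437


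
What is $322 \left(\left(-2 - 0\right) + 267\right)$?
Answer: $85330$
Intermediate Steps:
$322 \left(\left(-2 - 0\right) + 267\right) = 322 \left(\left(-2 + 0\right) + 267\right) = 322 \left(-2 + 267\right) = 322 \cdot 265 = 85330$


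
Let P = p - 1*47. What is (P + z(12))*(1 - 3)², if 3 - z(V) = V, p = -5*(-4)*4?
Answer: 96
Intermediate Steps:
p = 80 (p = 20*4 = 80)
z(V) = 3 - V
P = 33 (P = 80 - 1*47 = 80 - 47 = 33)
(P + z(12))*(1 - 3)² = (33 + (3 - 1*12))*(1 - 3)² = (33 + (3 - 12))*(-2)² = (33 - 9)*4 = 24*4 = 96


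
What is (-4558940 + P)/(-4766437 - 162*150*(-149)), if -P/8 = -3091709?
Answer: -20174732/1145737 ≈ -17.609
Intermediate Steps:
P = 24733672 (P = -8*(-3091709) = 24733672)
(-4558940 + P)/(-4766437 - 162*150*(-149)) = (-4558940 + 24733672)/(-4766437 - 162*150*(-149)) = 20174732/(-4766437 - 24300*(-149)) = 20174732/(-4766437 + 3620700) = 20174732/(-1145737) = 20174732*(-1/1145737) = -20174732/1145737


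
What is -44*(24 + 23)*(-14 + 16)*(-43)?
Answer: 177848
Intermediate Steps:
-44*(24 + 23)*(-14 + 16)*(-43) = -2068*2*(-43) = -44*94*(-43) = -4136*(-43) = 177848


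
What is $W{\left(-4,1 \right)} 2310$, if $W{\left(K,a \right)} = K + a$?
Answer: $-6930$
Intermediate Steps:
$W{\left(-4,1 \right)} 2310 = \left(-4 + 1\right) 2310 = \left(-3\right) 2310 = -6930$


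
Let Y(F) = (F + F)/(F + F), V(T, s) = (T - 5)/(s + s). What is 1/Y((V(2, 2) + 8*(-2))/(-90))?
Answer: 1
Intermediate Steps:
V(T, s) = (-5 + T)/(2*s) (V(T, s) = (-5 + T)/((2*s)) = (-5 + T)*(1/(2*s)) = (-5 + T)/(2*s))
Y(F) = 1 (Y(F) = (2*F)/((2*F)) = (2*F)*(1/(2*F)) = 1)
1/Y((V(2, 2) + 8*(-2))/(-90)) = 1/1 = 1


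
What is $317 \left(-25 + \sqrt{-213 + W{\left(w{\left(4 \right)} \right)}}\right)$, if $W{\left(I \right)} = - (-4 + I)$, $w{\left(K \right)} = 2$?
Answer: $-7925 + 317 i \sqrt{211} \approx -7925.0 + 4604.7 i$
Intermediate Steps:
$W{\left(I \right)} = 4 - I$
$317 \left(-25 + \sqrt{-213 + W{\left(w{\left(4 \right)} \right)}}\right) = 317 \left(-25 + \sqrt{-213 + \left(4 - 2\right)}\right) = 317 \left(-25 + \sqrt{-213 + 2}\right) = 317 \left(-25 + \sqrt{-211}\right) = 317 \left(-25 + i \sqrt{211}\right) = -7925 + 317 i \sqrt{211}$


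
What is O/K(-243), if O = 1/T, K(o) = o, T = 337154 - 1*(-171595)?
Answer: -1/123626007 ≈ -8.0889e-9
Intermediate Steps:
T = 508749 (T = 337154 + 171595 = 508749)
O = 1/508749 ≈ 1.9656e-6
O/K(-243) = (1/508749)/(-243) = (1/508749)*(-1/243) = -1/123626007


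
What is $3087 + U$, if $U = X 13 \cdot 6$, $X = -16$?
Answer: $1839$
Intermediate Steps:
$U = -1248$ ($U = \left(-16\right) 13 \cdot 6 = \left(-208\right) 6 = -1248$)
$3087 + U = 3087 - 1248 = 1839$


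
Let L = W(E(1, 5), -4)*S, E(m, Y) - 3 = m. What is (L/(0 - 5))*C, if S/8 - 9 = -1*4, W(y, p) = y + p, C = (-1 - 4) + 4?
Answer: 0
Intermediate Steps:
E(m, Y) = 3 + m
C = -1 (C = -5 + 4 = -1)
W(y, p) = p + y
S = 40 (S = 72 + 8*(-1*4) = 72 + 8*(-4) = 72 - 32 = 40)
L = 0 (L = (-4 + (3 + 1))*40 = (-4 + 4)*40 = 0*40 = 0)
(L/(0 - 5))*C = (0/(0 - 5))*(-1) = (0/(-5))*(-1) = (0*(-1/5))*(-1) = 0*(-1) = 0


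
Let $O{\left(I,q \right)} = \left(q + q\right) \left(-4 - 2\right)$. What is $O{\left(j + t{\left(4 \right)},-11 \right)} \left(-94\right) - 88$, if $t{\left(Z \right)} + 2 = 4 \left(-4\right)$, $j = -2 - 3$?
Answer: $-12496$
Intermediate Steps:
$j = -5$ ($j = -2 - 3 = -5$)
$t{\left(Z \right)} = -18$ ($t{\left(Z \right)} = -2 + 4 \left(-4\right) = -2 - 16 = -18$)
$O{\left(I,q \right)} = - 12 q$ ($O{\left(I,q \right)} = 2 q \left(-6\right) = - 12 q$)
$O{\left(j + t{\left(4 \right)},-11 \right)} \left(-94\right) - 88 = \left(-12\right) \left(-11\right) \left(-94\right) - 88 = 132 \left(-94\right) - 88 = -12408 - 88 = -12496$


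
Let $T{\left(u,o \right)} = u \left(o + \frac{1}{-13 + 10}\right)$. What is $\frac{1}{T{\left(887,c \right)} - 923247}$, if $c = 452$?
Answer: $- \frac{3}{1567856} \approx -1.9134 \cdot 10^{-6}$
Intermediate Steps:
$T{\left(u,o \right)} = u \left(- \frac{1}{3} + o\right)$ ($T{\left(u,o \right)} = u \left(o + \frac{1}{-3}\right) = u \left(o - \frac{1}{3}\right) = u \left(- \frac{1}{3} + o\right)$)
$\frac{1}{T{\left(887,c \right)} - 923247} = \frac{1}{887 \left(- \frac{1}{3} + 452\right) - 923247} = \frac{1}{887 \cdot \frac{1355}{3} - 923247} = \frac{1}{\frac{1201885}{3} - 923247} = \frac{1}{- \frac{1567856}{3}} = - \frac{3}{1567856}$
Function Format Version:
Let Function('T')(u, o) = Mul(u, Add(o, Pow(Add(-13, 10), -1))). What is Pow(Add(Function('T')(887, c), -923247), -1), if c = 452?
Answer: Rational(-3, 1567856) ≈ -1.9134e-6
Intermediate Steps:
Function('T')(u, o) = Mul(u, Add(Rational(-1, 3), o)) (Function('T')(u, o) = Mul(u, Add(o, Pow(-3, -1))) = Mul(u, Add(o, Rational(-1, 3))) = Mul(u, Add(Rational(-1, 3), o)))
Pow(Add(Function('T')(887, c), -923247), -1) = Pow(Add(Mul(887, Add(Rational(-1, 3), 452)), -923247), -1) = Pow(Add(Mul(887, Rational(1355, 3)), -923247), -1) = Pow(Add(Rational(1201885, 3), -923247), -1) = Pow(Rational(-1567856, 3), -1) = Rational(-3, 1567856)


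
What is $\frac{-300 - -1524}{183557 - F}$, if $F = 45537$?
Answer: $\frac{306}{34505} \approx 0.0088683$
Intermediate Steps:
$\frac{-300 - -1524}{183557 - F} = \frac{-300 - -1524}{183557 - 45537} = \frac{-300 + 1524}{183557 - 45537} = \frac{1224}{138020} = 1224 \cdot \frac{1}{138020} = \frac{306}{34505}$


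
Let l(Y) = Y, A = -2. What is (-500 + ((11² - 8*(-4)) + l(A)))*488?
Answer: -170312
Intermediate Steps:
(-500 + ((11² - 8*(-4)) + l(A)))*488 = (-500 + ((11² - 8*(-4)) - 2))*488 = (-500 + ((121 + 32) - 2))*488 = (-500 + (153 - 2))*488 = (-500 + 151)*488 = -349*488 = -170312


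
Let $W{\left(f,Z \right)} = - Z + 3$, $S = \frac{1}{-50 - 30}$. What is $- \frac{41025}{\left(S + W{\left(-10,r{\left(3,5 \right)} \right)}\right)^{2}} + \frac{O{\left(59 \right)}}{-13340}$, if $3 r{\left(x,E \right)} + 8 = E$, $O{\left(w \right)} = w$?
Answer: $- \frac{120777807031}{46810060} \approx -2580.2$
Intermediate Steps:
$r{\left(x,E \right)} = - \frac{8}{3} + \frac{E}{3}$
$S = - \frac{1}{80}$ ($S = \frac{1}{-80} = - \frac{1}{80} \approx -0.0125$)
$W{\left(f,Z \right)} = 3 - Z$
$- \frac{41025}{\left(S + W{\left(-10,r{\left(3,5 \right)} \right)}\right)^{2}} + \frac{O{\left(59 \right)}}{-13340} = - \frac{41025}{\left(- \frac{1}{80} + \left(3 - \left(- \frac{8}{3} + \frac{1}{3} \cdot 5\right)\right)\right)^{2}} + \frac{59}{-13340} = - \frac{41025}{\left(- \frac{1}{80} + \left(3 - \left(- \frac{8}{3} + \frac{5}{3}\right)\right)\right)^{2}} + 59 \left(- \frac{1}{13340}\right) = - \frac{41025}{\left(- \frac{1}{80} + \left(3 - -1\right)\right)^{2}} - \frac{59}{13340} = - \frac{41025}{\left(- \frac{1}{80} + \left(3 + 1\right)\right)^{2}} - \frac{59}{13340} = - \frac{41025}{\left(- \frac{1}{80} + 4\right)^{2}} - \frac{59}{13340} = - \frac{41025}{\left(\frac{319}{80}\right)^{2}} - \frac{59}{13340} = - \frac{41025}{\frac{101761}{6400}} - \frac{59}{13340} = \left(-41025\right) \frac{6400}{101761} - \frac{59}{13340} = - \frac{262560000}{101761} - \frac{59}{13340} = - \frac{120777807031}{46810060}$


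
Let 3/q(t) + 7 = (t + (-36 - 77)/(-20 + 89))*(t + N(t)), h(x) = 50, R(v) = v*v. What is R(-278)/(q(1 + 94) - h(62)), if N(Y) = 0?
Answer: -47259706988/30575143 ≈ -1545.7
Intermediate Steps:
R(v) = v²
q(t) = 3/(-7 + t*(-113/69 + t)) (q(t) = 3/(-7 + (t + (-36 - 77)/(-20 + 89))*(t + 0)) = 3/(-7 + (t - 113/69)*t) = 3/(-7 + (-113/69 + t)*t) = 3/(-7 + t*(-113/69 + t)))
R(-278)/(q(1 + 94) - h(62)) = (-278)²/(207/(-483 - 113*(1 + 94) + 69*(1 + 94)²) - 1*50) = 77284/(207/(-483 - 113*95 + 69*95²) - 50) = 77284/(207/(-483 - 10735 + 69*9025) - 50) = 77284/(207/(-483 - 10735 + 622725) - 50) = 77284/(207/611507 - 50) = 77284/(-30575143/611507) = 77284*(-611507/30575143) = -47259706988/30575143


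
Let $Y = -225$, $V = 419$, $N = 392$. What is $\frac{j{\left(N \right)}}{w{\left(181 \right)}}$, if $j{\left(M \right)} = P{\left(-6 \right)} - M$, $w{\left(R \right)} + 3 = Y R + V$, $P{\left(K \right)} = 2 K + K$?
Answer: $\frac{410}{40309} \approx 0.010171$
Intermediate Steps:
$P{\left(K \right)} = 3 K$
$w{\left(R \right)} = 416 - 225 R$ ($w{\left(R \right)} = -3 - \left(-419 + 225 R\right) = 416 - 225 R$)
$j{\left(M \right)} = -18 - M$ ($j{\left(M \right)} = 3 \left(-6\right) - M = -18 - M$)
$\frac{j{\left(N \right)}}{w{\left(181 \right)}} = \frac{-18 - 392}{416 - 40725} = - \frac{410}{-40309} = \left(-410\right) \left(- \frac{1}{40309}\right) = \frac{410}{40309}$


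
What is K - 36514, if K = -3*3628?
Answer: -47398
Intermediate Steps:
K = -10884
K - 36514 = -10884 - 36514 = -47398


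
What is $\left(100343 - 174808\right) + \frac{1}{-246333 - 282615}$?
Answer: $- \frac{39388112821}{528948} \approx -74465.0$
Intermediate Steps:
$\left(100343 - 174808\right) + \frac{1}{-246333 - 282615} = -74465 + \frac{1}{-528948} = -74465 - \frac{1}{528948} = - \frac{39388112821}{528948}$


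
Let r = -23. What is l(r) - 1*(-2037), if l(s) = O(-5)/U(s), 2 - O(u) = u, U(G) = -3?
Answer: 6104/3 ≈ 2034.7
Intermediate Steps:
O(u) = 2 - u
l(s) = -7/3 (l(s) = (2 - 1*(-5))/(-3) = (2 + 5)*(-1/3) = 7*(-1/3) = -7/3)
l(r) - 1*(-2037) = -7/3 - 1*(-2037) = -7/3 + 2037 = 6104/3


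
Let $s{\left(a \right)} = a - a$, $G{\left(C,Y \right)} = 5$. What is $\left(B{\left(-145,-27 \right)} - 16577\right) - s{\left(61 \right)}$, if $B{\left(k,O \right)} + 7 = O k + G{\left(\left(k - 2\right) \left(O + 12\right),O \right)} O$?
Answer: $-12804$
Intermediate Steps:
$B{\left(k,O \right)} = -7 + 5 O + O k$ ($B{\left(k,O \right)} = -7 + \left(O k + 5 O\right) = -7 + \left(5 O + O k\right) = -7 + 5 O + O k$)
$s{\left(a \right)} = 0$
$\left(B{\left(-145,-27 \right)} - 16577\right) - s{\left(61 \right)} = \left(\left(-7 + 5 \left(-27\right) - -3915\right) - 16577\right) - 0 = \left(\left(-7 - 135 + 3915\right) - 16577\right) + 0 = \left(3773 - 16577\right) + 0 = -12804 + 0 = -12804$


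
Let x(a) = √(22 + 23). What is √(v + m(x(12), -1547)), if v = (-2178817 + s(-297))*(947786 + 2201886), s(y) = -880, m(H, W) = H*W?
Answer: √(-6865330609384 - 4641*√5) ≈ 2.6202e+6*I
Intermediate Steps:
x(a) = 3*√5 (x(a) = √45 = 3*√5)
v = -6865330609384 (v = (-2178817 - 880)*(947786 + 2201886) = -2179697*3149672 = -6865330609384)
√(v + m(x(12), -1547)) = √(-6865330609384 + (3*√5)*(-1547)) = √(-6865330609384 - 4641*√5)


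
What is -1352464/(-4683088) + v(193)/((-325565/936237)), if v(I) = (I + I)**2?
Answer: -40829348780160151/95290596545 ≈ -4.2847e+5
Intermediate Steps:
v(I) = 4*I**2 (v(I) = (2*I)**2 = 4*I**2)
-1352464/(-4683088) + v(193)/((-325565/936237)) = -1352464/(-4683088) + (4*193**2)/((-325565/936237)) = -1352464*(-1/4683088) + (4*37249)/((-325565*1/936237)) = 84529/292693 + 148996/(-325565/936237) = 84529/292693 + 148996*(-936237/325565) = 84529/292693 - 139495568052/325565 = -40829348780160151/95290596545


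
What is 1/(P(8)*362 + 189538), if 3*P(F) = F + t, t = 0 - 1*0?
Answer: 3/571510 ≈ 5.2493e-6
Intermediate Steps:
t = 0 (t = 0 + 0 = 0)
P(F) = F/3 (P(F) = (F + 0)/3 = F/3)
1/(P(8)*362 + 189538) = 1/(((⅓)*8)*362 + 189538) = 1/((8/3)*362 + 189538) = 1/(2896/3 + 189538) = 1/(571510/3) = 3/571510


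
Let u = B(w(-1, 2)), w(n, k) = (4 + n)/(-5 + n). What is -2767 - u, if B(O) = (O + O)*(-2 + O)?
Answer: -5539/2 ≈ -2769.5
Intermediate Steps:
w(n, k) = (4 + n)/(-5 + n)
B(O) = 2*O*(-2 + O) (B(O) = (2*O)*(-2 + O) = 2*O*(-2 + O))
u = 5/2 (u = 2*((4 - 1)/(-5 - 1))*(-2 + (4 - 1)/(-5 - 1)) = 2*(3/(-6))*(-2 + 3/(-6)) = 2*(-⅙*3)*(-2 - ⅙*3) = 2*(-½)*(-2 - ½) = 2*(-½)*(-5/2) = 5/2 ≈ 2.5000)
-2767 - u = -2767 - 1*5/2 = -2767 - 5/2 = -5539/2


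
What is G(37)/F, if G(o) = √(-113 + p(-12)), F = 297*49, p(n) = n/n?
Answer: 4*I*√7/14553 ≈ 0.0007272*I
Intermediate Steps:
p(n) = 1
F = 14553
G(o) = 4*I*√7 (G(o) = √(-113 + 1) = √(-112) = 4*I*√7)
G(37)/F = (4*I*√7)/14553 = (4*I*√7)*(1/14553) = 4*I*√7/14553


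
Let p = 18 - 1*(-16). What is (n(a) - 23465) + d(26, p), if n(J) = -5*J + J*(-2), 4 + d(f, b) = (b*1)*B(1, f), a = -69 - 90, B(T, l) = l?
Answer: -21472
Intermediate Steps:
p = 34 (p = 18 + 16 = 34)
a = -159
d(f, b) = -4 + b*f (d(f, b) = -4 + (b*1)*f = -4 + b*f)
n(J) = -7*J (n(J) = -5*J - 2*J = -7*J)
(n(a) - 23465) + d(26, p) = (-7*(-159) - 23465) + (-4 + 34*26) = (1113 - 23465) + (-4 + 884) = -22352 + 880 = -21472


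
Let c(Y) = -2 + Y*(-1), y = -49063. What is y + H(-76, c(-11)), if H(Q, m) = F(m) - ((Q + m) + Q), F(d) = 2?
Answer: -48918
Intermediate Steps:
c(Y) = -2 - Y
H(Q, m) = 2 - m - 2*Q (H(Q, m) = 2 - ((Q + m) + Q) = 2 - (m + 2*Q) = 2 + (-m - 2*Q) = 2 - m - 2*Q)
y + H(-76, c(-11)) = -49063 + (2 - (-2 - 1*(-11)) - 2*(-76)) = -49063 + (2 - (-2 + 11) + 152) = -49063 + (2 - 1*9 + 152) = -49063 + (2 - 9 + 152) = -49063 + 145 = -48918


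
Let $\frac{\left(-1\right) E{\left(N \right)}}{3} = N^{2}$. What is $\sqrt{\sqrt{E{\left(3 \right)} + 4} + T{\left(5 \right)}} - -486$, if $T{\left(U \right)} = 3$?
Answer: $486 + \sqrt{3 + i \sqrt{23}} \approx 488.08 + 1.1526 i$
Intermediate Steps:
$E{\left(N \right)} = - 3 N^{2}$
$\sqrt{\sqrt{E{\left(3 \right)} + 4} + T{\left(5 \right)}} - -486 = \sqrt{\sqrt{- 3 \cdot 3^{2} + 4} + 3} - -486 = \sqrt{\sqrt{\left(-3\right) 9 + 4} + 3} + 486 = \sqrt{\sqrt{-27 + 4} + 3} + 486 = \sqrt{\sqrt{-23} + 3} + 486 = \sqrt{i \sqrt{23} + 3} + 486 = \sqrt{3 + i \sqrt{23}} + 486 = 486 + \sqrt{3 + i \sqrt{23}}$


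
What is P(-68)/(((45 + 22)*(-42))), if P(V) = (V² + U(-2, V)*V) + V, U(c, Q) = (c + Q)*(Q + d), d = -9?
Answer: 180982/1407 ≈ 128.63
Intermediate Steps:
U(c, Q) = (-9 + Q)*(Q + c) (U(c, Q) = (c + Q)*(Q - 9) = (Q + c)*(-9 + Q) = (-9 + Q)*(Q + c))
P(V) = V + V² + V*(18 + V² - 11*V) (P(V) = (V² + (V² - 9*V - 9*(-2) + V*(-2))*V) + V = (V² + (V² - 9*V + 18 - 2*V)*V) + V = (V² + (18 + V² - 11*V)*V) + V = (V² + V*(18 + V² - 11*V)) + V = V + V² + V*(18 + V² - 11*V))
P(-68)/(((45 + 22)*(-42))) = (-68*(19 + (-68)² - 10*(-68)))/(((45 + 22)*(-42))) = (-68*(19 + 4624 + 680))/((67*(-42))) = -68*5323/(-2814) = -361964*(-1/2814) = 180982/1407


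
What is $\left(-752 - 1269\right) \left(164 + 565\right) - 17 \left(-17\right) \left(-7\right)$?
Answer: $-1475332$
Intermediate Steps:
$\left(-752 - 1269\right) \left(164 + 565\right) - 17 \left(-17\right) \left(-7\right) = \left(-2021\right) 729 - \left(-289\right) \left(-7\right) = -1473309 - 2023 = -1475332$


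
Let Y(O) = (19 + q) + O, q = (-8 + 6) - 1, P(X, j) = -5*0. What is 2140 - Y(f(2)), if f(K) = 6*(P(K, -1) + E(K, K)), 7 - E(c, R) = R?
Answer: 2094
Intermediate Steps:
P(X, j) = 0
E(c, R) = 7 - R
q = -3 (q = -2 - 1 = -3)
f(K) = 42 - 6*K (f(K) = 6*(0 + (7 - K)) = 6*(7 - K) = 42 - 6*K)
Y(O) = 16 + O (Y(O) = (19 - 3) + O = 16 + O)
2140 - Y(f(2)) = 2140 - (16 + (42 - 6*2)) = 2140 - (16 + (42 - 12)) = 2140 - (16 + 30) = 2140 - 1*46 = 2140 - 46 = 2094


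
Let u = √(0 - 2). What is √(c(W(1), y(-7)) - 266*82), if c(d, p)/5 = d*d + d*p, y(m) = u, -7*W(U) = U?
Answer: √(-1068783 - 35*I*√2)/7 ≈ 0.0034199 - 147.69*I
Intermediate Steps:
W(U) = -U/7
u = I*√2 (u = √(-2) = I*√2 ≈ 1.4142*I)
y(m) = I*√2
c(d, p) = 5*d² + 5*d*p (c(d, p) = 5*(d*d + d*p) = 5*(d² + d*p) = 5*d² + 5*d*p)
√(c(W(1), y(-7)) - 266*82) = √(5*(-⅐*1)*(-⅐*1 + I*√2) - 266*82) = √(5*(-⅐)*(-⅐ + I*√2) - 21812) = √((5/49 - 5*I*√2/7) - 21812) = √(-1068783/49 - 5*I*√2/7)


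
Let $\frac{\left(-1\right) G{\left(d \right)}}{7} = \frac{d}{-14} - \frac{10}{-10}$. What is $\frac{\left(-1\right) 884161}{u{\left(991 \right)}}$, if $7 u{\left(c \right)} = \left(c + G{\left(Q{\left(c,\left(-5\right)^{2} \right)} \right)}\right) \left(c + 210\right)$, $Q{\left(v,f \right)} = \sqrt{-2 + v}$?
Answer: $- \frac{24360403872}{4650314035} + \frac{12378254 \sqrt{989}}{4650314035} \approx -5.1547$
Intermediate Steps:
$G{\left(d \right)} = -7 + \frac{d}{2}$ ($G{\left(d \right)} = - 7 \left(\frac{d}{-14} - \frac{10}{-10}\right) = - 7 \left(d \left(- \frac{1}{14}\right) - -1\right) = - 7 \left(- \frac{d}{14} + 1\right) = - 7 \left(1 - \frac{d}{14}\right) = -7 + \frac{d}{2}$)
$u{\left(c \right)} = \frac{\left(210 + c\right) \left(-7 + c + \frac{\sqrt{-2 + c}}{2}\right)}{7}$ ($u{\left(c \right)} = \frac{\left(c + \left(-7 + \frac{\sqrt{-2 + c}}{2}\right)\right) \left(c + 210\right)}{7} = \frac{\left(-7 + c + \frac{\sqrt{-2 + c}}{2}\right) \left(210 + c\right)}{7} = \frac{\left(210 + c\right) \left(-7 + c + \frac{\sqrt{-2 + c}}{2}\right)}{7}$)
$\frac{\left(-1\right) 884161}{u{\left(991 \right)}} = \frac{\left(-1\right) 884161}{-210 + 15 \sqrt{-2 + 991} + 29 \cdot 991 + \frac{991^{2}}{7} + \frac{1}{14} \cdot 991 \sqrt{-2 + 991}} = - \frac{884161}{-210 + 15 \sqrt{989} + 28739 + \frac{1}{7} \cdot 982081 + \frac{1}{14} \cdot 991 \sqrt{989}} = - \frac{884161}{-210 + 15 \sqrt{989} + 28739 + \frac{982081}{7} + \frac{991 \sqrt{989}}{14}} = - \frac{884161}{\frac{1181784}{7} + \frac{1201 \sqrt{989}}{14}}$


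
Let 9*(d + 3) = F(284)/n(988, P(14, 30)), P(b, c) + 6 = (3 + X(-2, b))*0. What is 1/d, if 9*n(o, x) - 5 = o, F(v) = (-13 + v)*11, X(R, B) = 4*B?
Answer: 993/2 ≈ 496.50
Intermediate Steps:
F(v) = -143 + 11*v
P(b, c) = -6 (P(b, c) = -6 + (3 + 4*b)*0 = -6 + 0 = -6)
n(o, x) = 5/9 + o/9
d = 2/993 (d = -3 + ((-143 + 11*284)/(5/9 + (⅑)*988))/9 = -3 + ((-143 + 3124)/(5/9 + 988/9))/9 = -3 + (2981/(331/3))/9 = -3 + (2981*(3/331))/9 = -3 + (⅑)*(8943/331) = -3 + 2981/993 = 2/993 ≈ 0.0020141)
1/d = 1/(2/993) = 993/2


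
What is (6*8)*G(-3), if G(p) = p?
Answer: -144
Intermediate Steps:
(6*8)*G(-3) = (6*8)*(-3) = 48*(-3) = -144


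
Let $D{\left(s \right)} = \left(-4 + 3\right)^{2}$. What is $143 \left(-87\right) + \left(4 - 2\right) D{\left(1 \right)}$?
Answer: $-12439$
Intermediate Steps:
$D{\left(s \right)} = 1$ ($D{\left(s \right)} = \left(-1\right)^{2} = 1$)
$143 \left(-87\right) + \left(4 - 2\right) D{\left(1 \right)} = 143 \left(-87\right) + \left(4 - 2\right) 1 = -12441 + 2 \cdot 1 = -12441 + 2 = -12439$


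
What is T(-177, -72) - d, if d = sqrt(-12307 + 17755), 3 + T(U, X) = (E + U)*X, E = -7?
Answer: 13245 - 2*sqrt(1362) ≈ 13171.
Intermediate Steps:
T(U, X) = -3 + X*(-7 + U) (T(U, X) = -3 + (-7 + U)*X = -3 + X*(-7 + U))
d = 2*sqrt(1362) (d = sqrt(5448) = 2*sqrt(1362) ≈ 73.811)
T(-177, -72) - d = (-3 - 7*(-72) - 177*(-72)) - 2*sqrt(1362) = (-3 + 504 + 12744) - 2*sqrt(1362) = 13245 - 2*sqrt(1362)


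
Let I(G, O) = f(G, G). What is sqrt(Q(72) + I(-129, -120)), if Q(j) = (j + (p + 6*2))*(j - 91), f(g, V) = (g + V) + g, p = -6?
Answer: I*sqrt(1869) ≈ 43.232*I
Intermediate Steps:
f(g, V) = V + 2*g (f(g, V) = (V + g) + g = V + 2*g)
I(G, O) = 3*G (I(G, O) = G + 2*G = 3*G)
Q(j) = (-91 + j)*(6 + j) (Q(j) = (j + (-6 + 6*2))*(j - 91) = (j + (-6 + 12))*(-91 + j) = (j + 6)*(-91 + j) = (6 + j)*(-91 + j) = (-91 + j)*(6 + j))
sqrt(Q(72) + I(-129, -120)) = sqrt((-546 + 72**2 - 85*72) + 3*(-129)) = sqrt((-546 + 5184 - 6120) - 387) = sqrt(-1482 - 387) = sqrt(-1869) = I*sqrt(1869)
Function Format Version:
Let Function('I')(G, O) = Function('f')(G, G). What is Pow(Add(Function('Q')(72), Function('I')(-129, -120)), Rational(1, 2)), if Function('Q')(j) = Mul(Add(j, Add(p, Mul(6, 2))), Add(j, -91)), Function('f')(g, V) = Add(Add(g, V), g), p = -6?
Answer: Mul(I, Pow(1869, Rational(1, 2))) ≈ Mul(43.232, I)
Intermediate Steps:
Function('f')(g, V) = Add(V, Mul(2, g)) (Function('f')(g, V) = Add(Add(V, g), g) = Add(V, Mul(2, g)))
Function('I')(G, O) = Mul(3, G) (Function('I')(G, O) = Add(G, Mul(2, G)) = Mul(3, G))
Function('Q')(j) = Mul(Add(-91, j), Add(6, j)) (Function('Q')(j) = Mul(Add(j, Add(-6, Mul(6, 2))), Add(j, -91)) = Mul(Add(j, Add(-6, 12)), Add(-91, j)) = Mul(Add(j, 6), Add(-91, j)) = Mul(Add(6, j), Add(-91, j)) = Mul(Add(-91, j), Add(6, j)))
Pow(Add(Function('Q')(72), Function('I')(-129, -120)), Rational(1, 2)) = Pow(Add(Add(-546, Pow(72, 2), Mul(-85, 72)), Mul(3, -129)), Rational(1, 2)) = Pow(Add(Add(-546, 5184, -6120), -387), Rational(1, 2)) = Pow(Add(-1482, -387), Rational(1, 2)) = Pow(-1869, Rational(1, 2)) = Mul(I, Pow(1869, Rational(1, 2)))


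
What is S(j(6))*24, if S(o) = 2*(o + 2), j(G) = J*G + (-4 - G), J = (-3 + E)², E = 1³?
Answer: 768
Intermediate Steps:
E = 1
J = 4 (J = (-3 + 1)² = (-2)² = 4)
j(G) = -4 + 3*G (j(G) = 4*G + (-4 - G) = -4 + 3*G)
S(o) = 4 + 2*o (S(o) = 2*(2 + o) = 4 + 2*o)
S(j(6))*24 = (4 + 2*(-4 + 3*6))*24 = (4 + 2*(-4 + 18))*24 = (4 + 2*14)*24 = (4 + 28)*24 = 32*24 = 768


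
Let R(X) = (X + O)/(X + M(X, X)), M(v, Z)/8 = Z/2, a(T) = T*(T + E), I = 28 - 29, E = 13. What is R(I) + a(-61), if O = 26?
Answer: 2923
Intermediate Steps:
I = -1
a(T) = T*(13 + T) (a(T) = T*(T + 13) = T*(13 + T))
M(v, Z) = 4*Z (M(v, Z) = 8*(Z/2) = 4*Z)
R(X) = (26 + X)/(5*X) (R(X) = (X + 26)/(X + 4*X) = (26 + X)/((5*X)) = (26 + X)*(1/(5*X)) = (26 + X)/(5*X))
R(I) + a(-61) = (1/5)*(26 - 1)/(-1) - 61*(13 - 61) = (1/5)*(-1)*25 - 61*(-48) = -5 + 2928 = 2923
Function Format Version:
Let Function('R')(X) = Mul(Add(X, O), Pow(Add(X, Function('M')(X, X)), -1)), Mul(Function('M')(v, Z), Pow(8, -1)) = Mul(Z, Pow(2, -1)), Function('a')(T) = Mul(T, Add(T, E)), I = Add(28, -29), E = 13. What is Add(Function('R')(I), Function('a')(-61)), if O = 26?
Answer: 2923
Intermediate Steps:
I = -1
Function('a')(T) = Mul(T, Add(13, T)) (Function('a')(T) = Mul(T, Add(T, 13)) = Mul(T, Add(13, T)))
Function('M')(v, Z) = Mul(4, Z) (Function('M')(v, Z) = Mul(8, Mul(Z, Pow(2, -1))) = Mul(8, Mul(Z, Rational(1, 2))) = Mul(8, Mul(Rational(1, 2), Z)) = Mul(4, Z))
Function('R')(X) = Mul(Rational(1, 5), Pow(X, -1), Add(26, X)) (Function('R')(X) = Mul(Add(X, 26), Pow(Add(X, Mul(4, X)), -1)) = Mul(Add(26, X), Pow(Mul(5, X), -1)) = Mul(Add(26, X), Mul(Rational(1, 5), Pow(X, -1))) = Mul(Rational(1, 5), Pow(X, -1), Add(26, X)))
Add(Function('R')(I), Function('a')(-61)) = Add(Mul(Rational(1, 5), Pow(-1, -1), Add(26, -1)), Mul(-61, Add(13, -61))) = Add(Mul(Rational(1, 5), -1, 25), Mul(-61, -48)) = Add(-5, 2928) = 2923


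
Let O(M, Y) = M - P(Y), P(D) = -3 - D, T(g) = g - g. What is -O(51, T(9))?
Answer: -54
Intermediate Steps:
T(g) = 0
O(M, Y) = 3 + M + Y (O(M, Y) = M - (-3 - Y) = M + (3 + Y) = 3 + M + Y)
-O(51, T(9)) = -(3 + 51 + 0) = -1*54 = -54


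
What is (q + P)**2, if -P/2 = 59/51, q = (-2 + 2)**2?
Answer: 13924/2601 ≈ 5.3533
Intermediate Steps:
q = 0 (q = 0**2 = 0)
P = -118/51 ≈ -2.3137
(q + P)**2 = (0 - 118/51)**2 = (-118/51)**2 = 13924/2601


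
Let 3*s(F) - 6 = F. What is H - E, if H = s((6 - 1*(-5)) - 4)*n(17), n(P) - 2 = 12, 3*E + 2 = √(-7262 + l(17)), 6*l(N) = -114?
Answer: 184/3 - I*√809 ≈ 61.333 - 28.443*I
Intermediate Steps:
l(N) = -19 (l(N) = (⅙)*(-114) = -19)
s(F) = 2 + F/3
E = -⅔ + I*√809 (E = -⅔ + √(-7262 - 19)/3 = -⅔ + √(-7281)/3 = -⅔ + (3*I*√809)/3 = -⅔ + I*√809 ≈ -0.66667 + 28.443*I)
n(P) = 14 (n(P) = 2 + 12 = 14)
H = 182/3 (H = (2 + ((6 - 1*(-5)) - 4)/3)*14 = (2 + ((6 + 5) - 4)/3)*14 = (2 + (11 - 4)/3)*14 = (2 + (⅓)*7)*14 = (2 + 7/3)*14 = (13/3)*14 = 182/3 ≈ 60.667)
H - E = 182/3 - (-⅔ + I*√809) = 182/3 + (⅔ - I*√809) = 184/3 - I*√809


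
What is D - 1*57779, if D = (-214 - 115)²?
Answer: 50462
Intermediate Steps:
D = 108241 (D = (-329)² = 108241)
D - 1*57779 = 108241 - 1*57779 = 108241 - 57779 = 50462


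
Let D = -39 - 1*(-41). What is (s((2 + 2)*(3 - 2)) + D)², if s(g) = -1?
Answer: 1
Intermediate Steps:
D = 2 (D = -39 + 41 = 2)
(s((2 + 2)*(3 - 2)) + D)² = (-1 + 2)² = 1² = 1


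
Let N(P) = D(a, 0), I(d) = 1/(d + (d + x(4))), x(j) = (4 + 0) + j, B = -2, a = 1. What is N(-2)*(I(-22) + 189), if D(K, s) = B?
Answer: -6803/18 ≈ -377.94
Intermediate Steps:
x(j) = 4 + j
I(d) = 1/(8 + 2*d) (I(d) = 1/(d + (d + (4 + 4))) = 1/(d + (d + 8)) = 1/(d + (8 + d)) = 1/(8 + 2*d))
D(K, s) = -2
N(P) = -2
N(-2)*(I(-22) + 189) = -2*(1/(2*(4 - 22)) + 189) = -2*((½)/(-18) + 189) = -2*((½)*(-1/18) + 189) = -2*(-1/36 + 189) = -2*6803/36 = -6803/18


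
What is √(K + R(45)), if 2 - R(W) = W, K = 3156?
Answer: √3113 ≈ 55.794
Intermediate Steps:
R(W) = 2 - W
√(K + R(45)) = √(3156 + (2 - 1*45)) = √(3156 + (2 - 45)) = √(3156 - 43) = √3113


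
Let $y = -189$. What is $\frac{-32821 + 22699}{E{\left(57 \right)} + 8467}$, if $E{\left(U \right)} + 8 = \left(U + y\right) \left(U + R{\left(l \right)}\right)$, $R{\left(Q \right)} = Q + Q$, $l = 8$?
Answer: $\frac{10122}{1177} \approx 8.5998$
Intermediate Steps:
$R{\left(Q \right)} = 2 Q$
$E{\left(U \right)} = -8 + \left(-189 + U\right) \left(16 + U\right)$ ($E{\left(U \right)} = -8 + \left(U - 189\right) \left(U + 2 \cdot 8\right) = -8 + \left(-189 + U\right) \left(U + 16\right) = -8 + \left(-189 + U\right) \left(16 + U\right)$)
$\frac{-32821 + 22699}{E{\left(57 \right)} + 8467} = \frac{-32821 + 22699}{\left(-3032 + 57^{2} - 9861\right) + 8467} = - \frac{10122}{\left(-3032 + 3249 - 9861\right) + 8467} = - \frac{10122}{-9644 + 8467} = - \frac{10122}{-1177} = \left(-10122\right) \left(- \frac{1}{1177}\right) = \frac{10122}{1177}$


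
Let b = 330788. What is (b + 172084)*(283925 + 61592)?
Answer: 173750824824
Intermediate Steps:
(b + 172084)*(283925 + 61592) = (330788 + 172084)*(283925 + 61592) = 502872*345517 = 173750824824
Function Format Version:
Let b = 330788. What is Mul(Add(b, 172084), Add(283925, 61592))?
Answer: 173750824824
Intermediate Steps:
Mul(Add(b, 172084), Add(283925, 61592)) = Mul(Add(330788, 172084), Add(283925, 61592)) = Mul(502872, 345517) = 173750824824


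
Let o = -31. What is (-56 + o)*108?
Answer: -9396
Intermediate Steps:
(-56 + o)*108 = (-56 - 31)*108 = -87*108 = -9396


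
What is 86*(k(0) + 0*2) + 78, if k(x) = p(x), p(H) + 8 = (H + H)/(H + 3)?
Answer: -610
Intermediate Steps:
p(H) = -8 + 2*H/(3 + H) (p(H) = -8 + (H + H)/(H + 3) = -8 + (2*H)/(3 + H) = -8 + 2*H/(3 + H))
k(x) = 6*(-4 - x)/(3 + x)
86*(k(0) + 0*2) + 78 = 86*(6*(-4 - 1*0)/(3 + 0) + 0*2) + 78 = 86*(6*(-4 + 0)/3 + 0) + 78 = 86*(6*(⅓)*(-4) + 0) + 78 = 86*(-8 + 0) + 78 = 86*(-8) + 78 = -688 + 78 = -610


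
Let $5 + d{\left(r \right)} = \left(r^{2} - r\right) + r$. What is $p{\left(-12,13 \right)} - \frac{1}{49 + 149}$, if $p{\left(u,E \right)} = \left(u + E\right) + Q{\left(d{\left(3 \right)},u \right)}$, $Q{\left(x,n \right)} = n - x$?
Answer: $- \frac{2971}{198} \approx -15.005$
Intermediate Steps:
$d{\left(r \right)} = -5 + r^{2}$ ($d{\left(r \right)} = -5 + \left(\left(r^{2} - r\right) + r\right) = -5 + r^{2}$)
$p{\left(u,E \right)} = -4 + E + 2 u$ ($p{\left(u,E \right)} = \left(u + E\right) + \left(u - \left(-5 + 3^{2}\right)\right) = \left(E + u\right) + \left(u - \left(-5 + 9\right)\right) = \left(E + u\right) + \left(u - 4\right) = \left(E + u\right) + \left(-4 + u\right) = -4 + E + 2 u$)
$p{\left(-12,13 \right)} - \frac{1}{49 + 149} = \left(-4 + 13 + 2 \left(-12\right)\right) - \frac{1}{49 + 149} = \left(-4 + 13 - 24\right) - \frac{1}{198} = -15 - \frac{1}{198} = - \frac{2971}{198}$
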